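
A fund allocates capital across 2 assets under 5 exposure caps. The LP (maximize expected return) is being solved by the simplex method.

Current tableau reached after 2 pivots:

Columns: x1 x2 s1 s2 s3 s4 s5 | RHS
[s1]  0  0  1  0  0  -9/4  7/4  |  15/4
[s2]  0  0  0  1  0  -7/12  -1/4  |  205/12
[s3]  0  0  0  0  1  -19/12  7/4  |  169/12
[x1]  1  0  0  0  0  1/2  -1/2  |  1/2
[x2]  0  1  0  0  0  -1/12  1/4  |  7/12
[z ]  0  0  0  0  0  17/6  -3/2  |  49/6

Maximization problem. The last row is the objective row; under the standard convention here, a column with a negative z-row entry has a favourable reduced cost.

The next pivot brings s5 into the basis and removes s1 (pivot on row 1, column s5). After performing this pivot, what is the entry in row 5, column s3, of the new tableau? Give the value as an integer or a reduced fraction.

0

Pivot element is row 1, column s5: 7/4.
Normalize row 1: new (row 1, s3) = 0/(7/4) = 0.
row 5 ← row 5 − (1/4)·(new row 1): 0 − (1/4)·0 = 0.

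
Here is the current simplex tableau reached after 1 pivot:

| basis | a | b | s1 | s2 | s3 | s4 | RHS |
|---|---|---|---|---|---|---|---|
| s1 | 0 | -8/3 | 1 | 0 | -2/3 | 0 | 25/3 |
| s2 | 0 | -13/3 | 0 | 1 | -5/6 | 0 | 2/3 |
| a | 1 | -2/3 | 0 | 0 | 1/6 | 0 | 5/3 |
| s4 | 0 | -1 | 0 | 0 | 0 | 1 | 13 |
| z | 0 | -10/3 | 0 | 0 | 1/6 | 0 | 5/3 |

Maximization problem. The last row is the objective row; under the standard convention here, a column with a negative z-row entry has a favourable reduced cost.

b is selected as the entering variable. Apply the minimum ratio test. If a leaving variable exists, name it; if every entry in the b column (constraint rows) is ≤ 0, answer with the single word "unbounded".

b-column entries: row 1: -8/3, row 2: -13/3, row 3: -2/3, row 4: -1. All ≤ 0, so b can increase without bound; the LP is unbounded in this direction.

unbounded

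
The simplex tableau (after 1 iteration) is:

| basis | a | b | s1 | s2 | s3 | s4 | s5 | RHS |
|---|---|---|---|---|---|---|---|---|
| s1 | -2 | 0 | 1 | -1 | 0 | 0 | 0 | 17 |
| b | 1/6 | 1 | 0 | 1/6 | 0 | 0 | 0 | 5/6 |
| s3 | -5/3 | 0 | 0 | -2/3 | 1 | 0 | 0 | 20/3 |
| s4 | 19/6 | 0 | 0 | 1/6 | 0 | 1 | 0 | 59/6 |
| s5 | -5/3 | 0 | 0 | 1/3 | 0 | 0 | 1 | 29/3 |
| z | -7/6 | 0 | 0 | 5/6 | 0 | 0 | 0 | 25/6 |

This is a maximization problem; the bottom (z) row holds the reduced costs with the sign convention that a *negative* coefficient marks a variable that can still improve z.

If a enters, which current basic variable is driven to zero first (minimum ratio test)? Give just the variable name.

Ratios: row 1 (s1): entry -2 ≤ 0, skip; row 2 (b): (5/6)/(1/6) = 5; row 3 (s3): entry -5/3 ≤ 0, skip; row 4 (s4): (59/6)/(19/6) = 59/19; row 5 (s5): entry -5/3 ≤ 0, skip.
Minimum ratio 59/19 is in the s4 row, so s4 leaves.

s4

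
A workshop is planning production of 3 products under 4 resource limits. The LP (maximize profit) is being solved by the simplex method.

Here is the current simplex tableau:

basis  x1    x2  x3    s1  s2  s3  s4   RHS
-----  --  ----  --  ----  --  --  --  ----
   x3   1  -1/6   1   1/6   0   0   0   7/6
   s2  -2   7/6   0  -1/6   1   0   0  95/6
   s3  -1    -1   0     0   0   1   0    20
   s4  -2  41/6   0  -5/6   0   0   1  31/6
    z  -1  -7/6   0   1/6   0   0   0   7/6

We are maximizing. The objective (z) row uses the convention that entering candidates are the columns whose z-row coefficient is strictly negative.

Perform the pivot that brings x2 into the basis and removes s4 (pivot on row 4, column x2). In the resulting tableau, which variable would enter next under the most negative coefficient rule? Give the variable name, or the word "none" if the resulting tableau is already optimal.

Pivot element 41/6. New z-row = old z-row − (-7/6)·(row 4/(41/6)).
Updated z-row coefficients: x1: -55/41, x2: 0, x3: 0, s1: 1/41, s2: 0, s3: 0, s4: 7/41.
The most negative is -55/41 in column x1, so x1 would enter next.

x1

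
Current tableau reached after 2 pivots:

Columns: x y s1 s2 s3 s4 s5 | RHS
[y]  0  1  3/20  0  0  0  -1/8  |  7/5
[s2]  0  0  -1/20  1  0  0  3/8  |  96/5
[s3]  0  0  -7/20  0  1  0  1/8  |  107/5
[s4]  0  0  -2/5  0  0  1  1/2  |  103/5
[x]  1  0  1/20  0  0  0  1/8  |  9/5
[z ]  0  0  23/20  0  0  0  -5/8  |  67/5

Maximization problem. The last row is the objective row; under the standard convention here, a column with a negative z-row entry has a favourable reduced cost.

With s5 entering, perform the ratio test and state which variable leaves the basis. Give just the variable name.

Ratios: row 1 (y): entry -1/8 ≤ 0, skip; row 2 (s2): (96/5)/(3/8) = 256/5; row 3 (s3): (107/5)/(1/8) = 856/5; row 4 (s4): (103/5)/(1/2) = 206/5; row 5 (x): (9/5)/(1/8) = 72/5.
Minimum ratio 72/5 is in the x row, so x leaves.

x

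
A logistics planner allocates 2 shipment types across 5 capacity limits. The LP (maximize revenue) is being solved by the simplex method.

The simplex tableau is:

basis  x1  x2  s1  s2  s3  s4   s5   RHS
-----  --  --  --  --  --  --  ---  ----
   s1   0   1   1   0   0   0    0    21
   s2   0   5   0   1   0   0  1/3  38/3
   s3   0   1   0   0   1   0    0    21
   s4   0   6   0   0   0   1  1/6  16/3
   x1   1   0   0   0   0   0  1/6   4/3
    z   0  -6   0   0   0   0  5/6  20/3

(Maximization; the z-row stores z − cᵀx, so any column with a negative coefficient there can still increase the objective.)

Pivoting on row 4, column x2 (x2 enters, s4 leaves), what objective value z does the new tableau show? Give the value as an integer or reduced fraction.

12

Minimum ratio for x2: (16/3)/6 = 8/9.
z changes by −(z-row coeff of x2)·ratio = −(-6)·(8/9) = 16/3.
New z = 20/3 + (16/3) = 12.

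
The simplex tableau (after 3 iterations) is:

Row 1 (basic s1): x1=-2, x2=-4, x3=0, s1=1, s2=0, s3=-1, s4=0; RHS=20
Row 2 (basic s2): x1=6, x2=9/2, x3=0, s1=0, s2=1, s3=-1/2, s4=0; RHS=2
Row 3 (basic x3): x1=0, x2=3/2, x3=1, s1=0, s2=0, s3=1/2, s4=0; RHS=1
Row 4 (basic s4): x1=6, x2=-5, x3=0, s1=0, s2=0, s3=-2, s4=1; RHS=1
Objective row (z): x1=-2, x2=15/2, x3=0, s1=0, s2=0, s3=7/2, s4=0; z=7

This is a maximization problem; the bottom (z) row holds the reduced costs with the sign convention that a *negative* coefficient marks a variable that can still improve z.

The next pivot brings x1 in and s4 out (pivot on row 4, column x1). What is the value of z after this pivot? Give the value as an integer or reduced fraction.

22/3

Minimum ratio for x1: 1/6 = 1/6.
z changes by −(z-row coeff of x1)·ratio = −(-2)·(1/6) = 1/3.
New z = 7 + (1/3) = 22/3.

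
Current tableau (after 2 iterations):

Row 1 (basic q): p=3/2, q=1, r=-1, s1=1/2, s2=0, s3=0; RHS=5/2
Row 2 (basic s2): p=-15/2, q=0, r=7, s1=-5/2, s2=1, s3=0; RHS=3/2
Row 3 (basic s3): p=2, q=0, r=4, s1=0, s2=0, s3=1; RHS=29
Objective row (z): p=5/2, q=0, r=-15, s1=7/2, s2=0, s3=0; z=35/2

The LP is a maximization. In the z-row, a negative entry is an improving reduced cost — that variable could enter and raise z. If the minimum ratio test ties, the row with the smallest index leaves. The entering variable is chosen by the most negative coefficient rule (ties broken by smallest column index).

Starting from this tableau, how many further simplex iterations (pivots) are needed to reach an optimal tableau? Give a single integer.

pivot: r in, s2 out → z = 145/7
pivot: p in, s3 out → z = 3585/44
No improving column remains; optimal.

2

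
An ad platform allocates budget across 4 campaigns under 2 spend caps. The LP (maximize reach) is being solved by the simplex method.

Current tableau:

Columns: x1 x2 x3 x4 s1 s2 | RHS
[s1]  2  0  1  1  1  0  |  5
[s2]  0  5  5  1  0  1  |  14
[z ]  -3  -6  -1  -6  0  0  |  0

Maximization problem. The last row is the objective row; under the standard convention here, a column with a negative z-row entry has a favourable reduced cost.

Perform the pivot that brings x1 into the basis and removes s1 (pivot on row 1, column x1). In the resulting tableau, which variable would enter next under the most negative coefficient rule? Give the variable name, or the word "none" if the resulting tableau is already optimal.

x2

Pivot element 2. New z-row = old z-row − (-3)·(row 1/2).
Updated z-row coefficients: x1: 0, x2: -6, x3: 1/2, x4: -9/2, s1: 3/2, s2: 0.
The most negative is -6 in column x2, so x2 would enter next.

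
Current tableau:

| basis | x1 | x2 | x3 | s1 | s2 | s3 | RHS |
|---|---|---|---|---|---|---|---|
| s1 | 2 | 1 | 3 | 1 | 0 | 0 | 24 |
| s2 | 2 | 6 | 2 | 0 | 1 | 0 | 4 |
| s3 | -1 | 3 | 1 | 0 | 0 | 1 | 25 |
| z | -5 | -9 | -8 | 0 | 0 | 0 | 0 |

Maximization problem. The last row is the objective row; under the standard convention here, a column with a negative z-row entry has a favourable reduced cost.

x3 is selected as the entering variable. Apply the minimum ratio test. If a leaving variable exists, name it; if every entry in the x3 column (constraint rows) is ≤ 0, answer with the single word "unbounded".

s2

Ratios: row 1 (s1): 24/3 = 8; row 2 (s2): 4/2 = 2; row 3 (s3): 25/1 = 25.
Minimum ratio is in the s2 row, so s2 leaves.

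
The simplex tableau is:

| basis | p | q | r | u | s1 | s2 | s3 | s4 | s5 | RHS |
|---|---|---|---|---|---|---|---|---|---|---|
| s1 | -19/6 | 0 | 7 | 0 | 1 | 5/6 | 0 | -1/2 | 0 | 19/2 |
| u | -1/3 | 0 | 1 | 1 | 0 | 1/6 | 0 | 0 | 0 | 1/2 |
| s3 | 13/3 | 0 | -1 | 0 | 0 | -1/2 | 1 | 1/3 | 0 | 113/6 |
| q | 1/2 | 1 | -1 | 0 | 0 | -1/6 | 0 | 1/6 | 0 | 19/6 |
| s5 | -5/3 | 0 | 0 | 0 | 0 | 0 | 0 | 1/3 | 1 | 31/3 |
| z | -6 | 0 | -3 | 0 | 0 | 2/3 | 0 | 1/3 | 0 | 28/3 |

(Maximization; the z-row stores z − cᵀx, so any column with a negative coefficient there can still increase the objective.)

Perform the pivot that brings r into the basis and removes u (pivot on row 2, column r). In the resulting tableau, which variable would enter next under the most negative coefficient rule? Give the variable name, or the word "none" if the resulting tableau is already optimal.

Pivot element 1. New z-row = old z-row − (-3)·(row 2/1).
Updated z-row coefficients: p: -7, q: 0, r: 0, u: 3, s1: 0, s2: 7/6, s3: 0, s4: 1/3, s5: 0.
The most negative is -7 in column p, so p would enter next.

p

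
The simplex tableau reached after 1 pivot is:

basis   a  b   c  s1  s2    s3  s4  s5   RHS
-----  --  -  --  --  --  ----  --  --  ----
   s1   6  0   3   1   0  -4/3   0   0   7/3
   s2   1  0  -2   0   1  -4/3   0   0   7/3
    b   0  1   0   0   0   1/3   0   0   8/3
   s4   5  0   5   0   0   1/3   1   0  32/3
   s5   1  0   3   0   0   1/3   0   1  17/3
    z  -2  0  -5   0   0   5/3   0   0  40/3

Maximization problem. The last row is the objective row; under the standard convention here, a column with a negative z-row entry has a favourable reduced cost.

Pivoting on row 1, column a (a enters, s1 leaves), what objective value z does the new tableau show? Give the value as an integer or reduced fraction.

127/9

Minimum ratio for a: (7/3)/6 = 7/18.
z changes by −(z-row coeff of a)·ratio = −(-2)·(7/18) = 7/9.
New z = 40/3 + (7/9) = 127/9.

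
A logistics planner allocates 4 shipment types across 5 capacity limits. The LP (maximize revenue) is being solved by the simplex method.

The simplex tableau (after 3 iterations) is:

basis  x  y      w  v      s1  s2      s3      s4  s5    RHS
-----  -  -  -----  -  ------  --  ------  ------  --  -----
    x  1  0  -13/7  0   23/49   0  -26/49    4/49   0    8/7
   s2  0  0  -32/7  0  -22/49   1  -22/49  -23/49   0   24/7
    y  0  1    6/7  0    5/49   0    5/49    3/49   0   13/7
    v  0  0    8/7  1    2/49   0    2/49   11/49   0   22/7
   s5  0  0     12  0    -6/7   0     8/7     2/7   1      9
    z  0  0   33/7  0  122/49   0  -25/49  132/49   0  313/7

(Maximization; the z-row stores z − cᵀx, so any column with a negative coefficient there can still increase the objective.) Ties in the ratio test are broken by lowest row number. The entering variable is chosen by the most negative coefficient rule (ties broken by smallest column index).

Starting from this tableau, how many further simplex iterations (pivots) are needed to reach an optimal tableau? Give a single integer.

pivot: s3 in, s5 out → z = 2729/56
No improving column remains; optimal.

1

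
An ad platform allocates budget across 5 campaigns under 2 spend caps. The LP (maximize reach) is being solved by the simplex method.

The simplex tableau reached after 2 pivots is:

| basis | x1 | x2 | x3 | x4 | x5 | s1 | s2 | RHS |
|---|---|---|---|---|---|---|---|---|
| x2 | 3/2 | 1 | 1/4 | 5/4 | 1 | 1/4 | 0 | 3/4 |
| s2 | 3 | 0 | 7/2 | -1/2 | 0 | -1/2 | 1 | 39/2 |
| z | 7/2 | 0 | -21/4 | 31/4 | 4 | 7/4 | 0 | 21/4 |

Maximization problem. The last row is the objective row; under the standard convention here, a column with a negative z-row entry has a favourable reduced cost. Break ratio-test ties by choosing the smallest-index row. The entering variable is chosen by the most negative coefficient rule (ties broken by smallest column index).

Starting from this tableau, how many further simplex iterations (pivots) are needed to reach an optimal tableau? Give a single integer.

1

pivot: x3 in, x2 out → z = 21
No improving column remains; optimal.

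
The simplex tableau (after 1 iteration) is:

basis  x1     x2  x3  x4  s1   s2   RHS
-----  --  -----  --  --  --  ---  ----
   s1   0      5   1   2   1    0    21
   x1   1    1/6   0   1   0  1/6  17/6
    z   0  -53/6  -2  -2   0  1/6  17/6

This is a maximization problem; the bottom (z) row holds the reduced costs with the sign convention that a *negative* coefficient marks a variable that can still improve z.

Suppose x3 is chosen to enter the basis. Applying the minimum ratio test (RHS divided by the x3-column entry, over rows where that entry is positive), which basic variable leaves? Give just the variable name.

s1

Ratios: row 1 (s1): 21/1 = 21; row 2 (x1): entry 0 ≤ 0, skip.
Minimum ratio 21 is in the s1 row, so s1 leaves.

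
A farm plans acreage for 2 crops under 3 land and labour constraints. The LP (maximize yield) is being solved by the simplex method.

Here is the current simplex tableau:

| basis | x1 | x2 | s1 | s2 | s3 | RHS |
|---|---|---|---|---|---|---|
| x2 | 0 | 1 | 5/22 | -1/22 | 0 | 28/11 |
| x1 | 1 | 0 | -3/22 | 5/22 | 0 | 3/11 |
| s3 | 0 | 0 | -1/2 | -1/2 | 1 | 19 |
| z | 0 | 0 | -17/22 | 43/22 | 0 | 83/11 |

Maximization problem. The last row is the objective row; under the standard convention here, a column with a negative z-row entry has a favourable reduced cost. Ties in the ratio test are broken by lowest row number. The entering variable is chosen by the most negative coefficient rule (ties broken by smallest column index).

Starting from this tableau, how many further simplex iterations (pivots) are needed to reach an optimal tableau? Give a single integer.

pivot: s1 in, x2 out → z = 81/5
No improving column remains; optimal.

1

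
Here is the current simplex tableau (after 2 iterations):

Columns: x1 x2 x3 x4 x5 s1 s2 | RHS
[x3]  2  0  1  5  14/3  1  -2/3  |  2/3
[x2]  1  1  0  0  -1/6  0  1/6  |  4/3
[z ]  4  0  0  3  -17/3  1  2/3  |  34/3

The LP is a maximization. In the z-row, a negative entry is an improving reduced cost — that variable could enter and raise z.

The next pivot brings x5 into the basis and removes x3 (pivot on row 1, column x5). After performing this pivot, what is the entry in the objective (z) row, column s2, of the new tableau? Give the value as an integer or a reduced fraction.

Pivot element is row 1, column x5: 14/3.
Normalize row 1: new (row 1, s2) = (-2/3)/(14/3) = -1/7.
z-row ← z-row − (-17/3)·(new row 1): 2/3 − (-17/3)·(-1/7) = -1/7.

-1/7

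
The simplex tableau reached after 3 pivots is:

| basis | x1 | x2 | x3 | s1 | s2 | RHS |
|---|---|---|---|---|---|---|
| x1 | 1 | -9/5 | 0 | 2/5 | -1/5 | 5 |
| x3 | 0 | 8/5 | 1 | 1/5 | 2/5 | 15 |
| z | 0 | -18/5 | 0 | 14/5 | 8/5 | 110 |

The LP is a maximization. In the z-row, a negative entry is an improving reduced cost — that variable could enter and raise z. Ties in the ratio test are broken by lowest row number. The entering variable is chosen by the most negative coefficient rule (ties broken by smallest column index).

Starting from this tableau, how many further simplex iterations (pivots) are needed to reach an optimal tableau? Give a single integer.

1

pivot: x2 in, x3 out → z = 575/4
No improving column remains; optimal.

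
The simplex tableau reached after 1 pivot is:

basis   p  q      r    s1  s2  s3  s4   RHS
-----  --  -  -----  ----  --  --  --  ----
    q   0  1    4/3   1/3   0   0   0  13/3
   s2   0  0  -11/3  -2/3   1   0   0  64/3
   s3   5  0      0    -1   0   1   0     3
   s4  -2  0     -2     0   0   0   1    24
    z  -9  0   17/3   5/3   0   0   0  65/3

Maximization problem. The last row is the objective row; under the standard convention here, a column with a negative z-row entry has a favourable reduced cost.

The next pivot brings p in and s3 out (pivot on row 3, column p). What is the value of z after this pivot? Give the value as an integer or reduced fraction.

Minimum ratio for p: 3/5 = 3/5.
z changes by −(z-row coeff of p)·ratio = −(-9)·(3/5) = 27/5.
New z = 65/3 + (27/5) = 406/15.

406/15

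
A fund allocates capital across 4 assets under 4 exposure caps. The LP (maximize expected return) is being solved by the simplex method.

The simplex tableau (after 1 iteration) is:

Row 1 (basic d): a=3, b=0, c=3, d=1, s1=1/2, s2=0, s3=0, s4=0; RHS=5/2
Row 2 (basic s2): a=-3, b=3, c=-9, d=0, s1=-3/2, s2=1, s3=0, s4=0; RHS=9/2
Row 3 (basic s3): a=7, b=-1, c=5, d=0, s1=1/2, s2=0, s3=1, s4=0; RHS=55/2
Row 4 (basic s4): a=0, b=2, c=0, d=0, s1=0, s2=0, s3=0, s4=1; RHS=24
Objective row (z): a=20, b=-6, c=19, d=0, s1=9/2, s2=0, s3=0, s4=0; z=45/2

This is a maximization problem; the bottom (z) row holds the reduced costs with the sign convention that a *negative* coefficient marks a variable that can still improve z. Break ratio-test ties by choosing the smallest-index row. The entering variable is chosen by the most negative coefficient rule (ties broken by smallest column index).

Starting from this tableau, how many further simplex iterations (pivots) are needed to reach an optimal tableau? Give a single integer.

pivot: b in, s2 out → z = 63/2
No improving column remains; optimal.

1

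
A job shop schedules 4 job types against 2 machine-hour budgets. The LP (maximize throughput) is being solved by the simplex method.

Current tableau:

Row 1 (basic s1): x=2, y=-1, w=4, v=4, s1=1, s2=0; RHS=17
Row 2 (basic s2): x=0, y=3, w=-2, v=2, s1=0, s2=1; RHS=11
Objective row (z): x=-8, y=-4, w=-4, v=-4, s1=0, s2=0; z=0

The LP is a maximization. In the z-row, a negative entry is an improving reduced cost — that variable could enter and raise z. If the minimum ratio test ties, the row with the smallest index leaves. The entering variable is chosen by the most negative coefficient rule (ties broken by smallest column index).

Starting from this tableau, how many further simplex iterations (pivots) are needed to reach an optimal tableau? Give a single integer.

pivot: x in, s1 out → z = 68
pivot: y in, s2 out → z = 292/3
No improving column remains; optimal.

2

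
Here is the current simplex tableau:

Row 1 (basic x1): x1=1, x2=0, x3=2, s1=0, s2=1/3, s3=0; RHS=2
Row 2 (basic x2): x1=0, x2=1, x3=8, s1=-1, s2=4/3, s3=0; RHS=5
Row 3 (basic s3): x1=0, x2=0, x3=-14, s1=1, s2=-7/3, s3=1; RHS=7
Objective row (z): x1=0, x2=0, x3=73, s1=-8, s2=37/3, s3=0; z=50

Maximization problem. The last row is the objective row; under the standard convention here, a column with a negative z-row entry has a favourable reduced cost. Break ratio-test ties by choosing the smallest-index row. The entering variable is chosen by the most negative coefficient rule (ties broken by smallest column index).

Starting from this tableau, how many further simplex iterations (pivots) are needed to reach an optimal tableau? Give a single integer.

2

pivot: s1 in, s3 out → z = 106
pivot: x3 in, x1 out → z = 145
No improving column remains; optimal.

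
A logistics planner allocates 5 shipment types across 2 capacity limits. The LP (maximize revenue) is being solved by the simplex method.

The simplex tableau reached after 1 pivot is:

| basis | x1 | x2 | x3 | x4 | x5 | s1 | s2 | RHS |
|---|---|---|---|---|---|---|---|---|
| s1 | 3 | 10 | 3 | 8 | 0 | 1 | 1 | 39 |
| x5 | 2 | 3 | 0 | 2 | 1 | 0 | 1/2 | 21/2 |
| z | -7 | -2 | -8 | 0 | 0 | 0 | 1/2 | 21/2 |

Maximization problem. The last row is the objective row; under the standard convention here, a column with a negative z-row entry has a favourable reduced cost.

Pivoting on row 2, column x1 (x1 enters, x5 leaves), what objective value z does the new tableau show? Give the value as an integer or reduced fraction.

Minimum ratio for x1: (21/2)/2 = 21/4.
z changes by −(z-row coeff of x1)·ratio = −(-7)·(21/4) = 147/4.
New z = 21/2 + (147/4) = 189/4.

189/4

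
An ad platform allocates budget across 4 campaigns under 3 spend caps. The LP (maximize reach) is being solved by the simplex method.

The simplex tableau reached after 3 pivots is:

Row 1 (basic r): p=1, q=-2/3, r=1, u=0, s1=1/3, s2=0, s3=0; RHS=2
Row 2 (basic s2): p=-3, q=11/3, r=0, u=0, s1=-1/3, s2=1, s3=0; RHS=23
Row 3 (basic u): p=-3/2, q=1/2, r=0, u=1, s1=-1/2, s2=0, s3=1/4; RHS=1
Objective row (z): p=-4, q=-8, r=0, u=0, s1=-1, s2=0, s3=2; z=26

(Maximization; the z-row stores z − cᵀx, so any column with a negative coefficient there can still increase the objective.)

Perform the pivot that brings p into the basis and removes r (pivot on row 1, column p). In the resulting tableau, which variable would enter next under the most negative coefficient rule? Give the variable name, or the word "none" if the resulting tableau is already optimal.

Pivot element 1. New z-row = old z-row − (-4)·(row 1/1).
Updated z-row coefficients: p: 0, q: -32/3, r: 4, u: 0, s1: 1/3, s2: 0, s3: 2.
The most negative is -32/3 in column q, so q would enter next.

q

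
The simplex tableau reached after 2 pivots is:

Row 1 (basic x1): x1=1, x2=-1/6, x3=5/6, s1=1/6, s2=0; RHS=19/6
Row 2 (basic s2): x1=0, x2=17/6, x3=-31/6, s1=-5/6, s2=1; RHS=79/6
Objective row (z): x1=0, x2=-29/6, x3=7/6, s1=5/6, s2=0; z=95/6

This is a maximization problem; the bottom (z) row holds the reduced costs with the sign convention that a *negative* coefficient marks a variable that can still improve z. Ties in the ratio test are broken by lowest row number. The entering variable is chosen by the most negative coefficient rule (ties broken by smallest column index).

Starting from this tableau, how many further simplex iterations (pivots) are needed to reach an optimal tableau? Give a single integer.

pivot: x2 in, s2 out → z = 651/17
pivot: x3 in, x1 out → z = 857/9
No improving column remains; optimal.

2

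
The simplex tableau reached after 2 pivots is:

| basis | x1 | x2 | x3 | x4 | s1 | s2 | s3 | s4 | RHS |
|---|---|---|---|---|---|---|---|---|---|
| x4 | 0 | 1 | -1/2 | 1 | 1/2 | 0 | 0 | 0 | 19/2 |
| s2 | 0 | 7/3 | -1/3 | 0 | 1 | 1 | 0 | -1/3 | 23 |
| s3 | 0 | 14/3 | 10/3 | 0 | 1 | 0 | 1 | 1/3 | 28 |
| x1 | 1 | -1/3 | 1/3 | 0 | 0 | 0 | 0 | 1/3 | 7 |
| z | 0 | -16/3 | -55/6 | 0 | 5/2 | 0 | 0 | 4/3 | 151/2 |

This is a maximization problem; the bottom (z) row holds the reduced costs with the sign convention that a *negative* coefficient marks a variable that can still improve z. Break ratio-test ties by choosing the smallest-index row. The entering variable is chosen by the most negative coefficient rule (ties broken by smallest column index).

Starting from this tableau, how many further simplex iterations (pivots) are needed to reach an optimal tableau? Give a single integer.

pivot: x3 in, s3 out → z = 305/2
No improving column remains; optimal.

1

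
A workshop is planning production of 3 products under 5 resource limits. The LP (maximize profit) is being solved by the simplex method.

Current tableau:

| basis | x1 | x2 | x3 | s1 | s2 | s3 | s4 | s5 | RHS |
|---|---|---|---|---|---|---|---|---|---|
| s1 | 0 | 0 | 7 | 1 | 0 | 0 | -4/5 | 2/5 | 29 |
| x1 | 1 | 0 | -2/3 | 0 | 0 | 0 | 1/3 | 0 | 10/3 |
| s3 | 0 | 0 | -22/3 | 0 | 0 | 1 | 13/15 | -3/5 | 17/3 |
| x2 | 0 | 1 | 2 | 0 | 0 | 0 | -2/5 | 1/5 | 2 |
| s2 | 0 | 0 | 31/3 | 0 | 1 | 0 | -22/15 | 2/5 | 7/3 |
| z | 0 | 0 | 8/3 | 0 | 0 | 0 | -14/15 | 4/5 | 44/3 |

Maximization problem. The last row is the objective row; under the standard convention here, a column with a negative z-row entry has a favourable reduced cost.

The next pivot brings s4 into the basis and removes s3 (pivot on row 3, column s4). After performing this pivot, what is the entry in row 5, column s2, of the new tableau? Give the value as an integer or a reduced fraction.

1

Pivot element is row 3, column s4: 13/15.
Normalize row 3: new (row 3, s2) = 0/(13/15) = 0.
row 5 ← row 5 − (-22/15)·(new row 3): 1 − (-22/15)·0 = 1.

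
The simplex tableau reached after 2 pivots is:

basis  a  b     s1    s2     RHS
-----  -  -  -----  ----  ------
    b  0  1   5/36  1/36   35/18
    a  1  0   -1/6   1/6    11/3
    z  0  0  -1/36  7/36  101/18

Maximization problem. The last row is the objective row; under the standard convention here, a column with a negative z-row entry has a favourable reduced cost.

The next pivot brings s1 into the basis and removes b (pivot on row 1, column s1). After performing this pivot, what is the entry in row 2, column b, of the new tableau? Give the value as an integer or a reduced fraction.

Pivot element is row 1, column s1: 5/36.
Normalize row 1: new (row 1, b) = 1/(5/36) = 36/5.
row 2 ← row 2 − (-1/6)·(new row 1): 0 − (-1/6)·(36/5) = 6/5.

6/5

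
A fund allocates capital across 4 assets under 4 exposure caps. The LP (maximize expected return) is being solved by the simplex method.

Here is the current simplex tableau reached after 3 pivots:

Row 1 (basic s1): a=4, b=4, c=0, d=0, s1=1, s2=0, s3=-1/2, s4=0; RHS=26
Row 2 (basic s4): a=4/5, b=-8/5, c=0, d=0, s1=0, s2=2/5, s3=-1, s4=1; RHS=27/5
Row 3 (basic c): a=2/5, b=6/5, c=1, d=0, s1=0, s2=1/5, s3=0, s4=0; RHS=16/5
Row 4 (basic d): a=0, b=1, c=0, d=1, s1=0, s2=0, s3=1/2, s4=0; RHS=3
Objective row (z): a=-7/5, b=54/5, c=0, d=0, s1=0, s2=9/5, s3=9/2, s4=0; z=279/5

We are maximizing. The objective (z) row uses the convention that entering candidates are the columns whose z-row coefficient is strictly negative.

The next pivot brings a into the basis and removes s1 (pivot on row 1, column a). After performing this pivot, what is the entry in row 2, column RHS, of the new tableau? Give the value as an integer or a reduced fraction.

1/5

Pivot element is row 1, column a: 4.
Normalize row 1: new (row 1, RHS) = 26/4 = 13/2.
row 2 ← row 2 − (4/5)·(new row 1): 27/5 − (4/5)·(13/2) = 1/5.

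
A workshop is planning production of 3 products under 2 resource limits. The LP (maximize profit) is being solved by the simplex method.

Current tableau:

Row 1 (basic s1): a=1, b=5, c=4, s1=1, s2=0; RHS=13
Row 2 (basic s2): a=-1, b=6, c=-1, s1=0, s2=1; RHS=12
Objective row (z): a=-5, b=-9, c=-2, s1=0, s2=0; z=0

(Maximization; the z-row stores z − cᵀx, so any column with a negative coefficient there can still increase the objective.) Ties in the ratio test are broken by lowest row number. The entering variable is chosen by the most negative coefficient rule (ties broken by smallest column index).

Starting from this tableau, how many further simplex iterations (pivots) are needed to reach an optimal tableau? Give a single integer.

pivot: b in, s2 out → z = 18
pivot: a in, s1 out → z = 315/11
pivot: s2 in, b out → z = 65
No improving column remains; optimal.

3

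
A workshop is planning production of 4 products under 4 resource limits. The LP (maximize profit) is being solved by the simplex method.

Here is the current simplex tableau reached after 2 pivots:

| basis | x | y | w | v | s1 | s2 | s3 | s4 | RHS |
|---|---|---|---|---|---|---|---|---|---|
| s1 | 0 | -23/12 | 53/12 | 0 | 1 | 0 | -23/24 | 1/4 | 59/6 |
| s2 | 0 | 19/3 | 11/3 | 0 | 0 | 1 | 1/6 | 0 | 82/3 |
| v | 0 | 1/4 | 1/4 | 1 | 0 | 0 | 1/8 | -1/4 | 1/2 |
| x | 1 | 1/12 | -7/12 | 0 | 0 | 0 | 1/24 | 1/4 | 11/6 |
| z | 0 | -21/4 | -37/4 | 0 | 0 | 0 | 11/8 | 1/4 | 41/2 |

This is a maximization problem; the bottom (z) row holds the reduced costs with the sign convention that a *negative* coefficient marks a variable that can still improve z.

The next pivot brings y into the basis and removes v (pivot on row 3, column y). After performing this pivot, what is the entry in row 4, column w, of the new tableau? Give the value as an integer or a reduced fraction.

-2/3

Pivot element is row 3, column y: 1/4.
Normalize row 3: new (row 3, w) = (1/4)/(1/4) = 1.
row 4 ← row 4 − (1/12)·(new row 3): -7/12 − (1/12)·1 = -2/3.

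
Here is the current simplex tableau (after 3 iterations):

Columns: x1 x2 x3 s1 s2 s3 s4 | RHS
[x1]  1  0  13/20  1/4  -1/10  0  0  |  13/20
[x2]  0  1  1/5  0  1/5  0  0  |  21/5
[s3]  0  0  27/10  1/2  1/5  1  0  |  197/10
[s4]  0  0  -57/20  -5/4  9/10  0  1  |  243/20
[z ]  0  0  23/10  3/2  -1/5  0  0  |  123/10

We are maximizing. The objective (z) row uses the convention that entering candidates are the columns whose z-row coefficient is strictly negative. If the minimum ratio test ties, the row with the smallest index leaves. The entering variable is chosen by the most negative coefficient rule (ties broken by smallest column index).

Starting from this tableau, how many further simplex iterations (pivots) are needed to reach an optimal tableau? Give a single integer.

pivot: s2 in, s4 out → z = 15
No improving column remains; optimal.

1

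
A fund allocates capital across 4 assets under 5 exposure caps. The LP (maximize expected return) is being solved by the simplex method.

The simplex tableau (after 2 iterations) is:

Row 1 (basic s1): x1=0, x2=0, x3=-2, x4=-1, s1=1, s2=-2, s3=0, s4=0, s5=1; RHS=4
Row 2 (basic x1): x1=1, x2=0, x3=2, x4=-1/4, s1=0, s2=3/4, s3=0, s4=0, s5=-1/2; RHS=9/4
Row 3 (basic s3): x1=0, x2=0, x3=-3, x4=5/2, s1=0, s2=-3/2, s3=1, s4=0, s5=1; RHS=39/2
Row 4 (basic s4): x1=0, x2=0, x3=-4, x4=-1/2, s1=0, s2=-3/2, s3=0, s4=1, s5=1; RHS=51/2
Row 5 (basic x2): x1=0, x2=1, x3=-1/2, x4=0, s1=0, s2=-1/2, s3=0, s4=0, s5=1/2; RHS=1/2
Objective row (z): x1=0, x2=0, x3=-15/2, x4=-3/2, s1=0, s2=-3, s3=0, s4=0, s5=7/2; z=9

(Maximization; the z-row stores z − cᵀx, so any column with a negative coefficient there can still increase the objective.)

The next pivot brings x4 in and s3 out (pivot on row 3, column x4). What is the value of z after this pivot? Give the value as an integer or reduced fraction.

Minimum ratio for x4: (39/2)/(5/2) = 39/5.
z changes by −(z-row coeff of x4)·ratio = −(-3/2)·(39/5) = 117/10.
New z = 9 + (117/10) = 207/10.

207/10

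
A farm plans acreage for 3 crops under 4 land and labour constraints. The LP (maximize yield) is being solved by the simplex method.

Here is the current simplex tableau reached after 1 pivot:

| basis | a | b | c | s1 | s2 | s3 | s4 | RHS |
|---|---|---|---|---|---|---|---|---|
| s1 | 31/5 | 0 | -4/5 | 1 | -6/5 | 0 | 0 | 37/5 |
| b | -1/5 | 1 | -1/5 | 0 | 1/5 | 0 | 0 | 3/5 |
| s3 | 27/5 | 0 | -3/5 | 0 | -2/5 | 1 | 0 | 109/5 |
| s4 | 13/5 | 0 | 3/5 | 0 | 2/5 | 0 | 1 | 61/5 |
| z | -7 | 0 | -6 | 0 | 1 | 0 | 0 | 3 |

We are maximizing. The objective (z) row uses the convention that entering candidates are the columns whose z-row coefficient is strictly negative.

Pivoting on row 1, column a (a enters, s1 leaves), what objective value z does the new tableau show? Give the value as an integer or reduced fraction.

Minimum ratio for a: (37/5)/(31/5) = 37/31.
z changes by −(z-row coeff of a)·ratio = −(-7)·(37/31) = 259/31.
New z = 3 + (259/31) = 352/31.

352/31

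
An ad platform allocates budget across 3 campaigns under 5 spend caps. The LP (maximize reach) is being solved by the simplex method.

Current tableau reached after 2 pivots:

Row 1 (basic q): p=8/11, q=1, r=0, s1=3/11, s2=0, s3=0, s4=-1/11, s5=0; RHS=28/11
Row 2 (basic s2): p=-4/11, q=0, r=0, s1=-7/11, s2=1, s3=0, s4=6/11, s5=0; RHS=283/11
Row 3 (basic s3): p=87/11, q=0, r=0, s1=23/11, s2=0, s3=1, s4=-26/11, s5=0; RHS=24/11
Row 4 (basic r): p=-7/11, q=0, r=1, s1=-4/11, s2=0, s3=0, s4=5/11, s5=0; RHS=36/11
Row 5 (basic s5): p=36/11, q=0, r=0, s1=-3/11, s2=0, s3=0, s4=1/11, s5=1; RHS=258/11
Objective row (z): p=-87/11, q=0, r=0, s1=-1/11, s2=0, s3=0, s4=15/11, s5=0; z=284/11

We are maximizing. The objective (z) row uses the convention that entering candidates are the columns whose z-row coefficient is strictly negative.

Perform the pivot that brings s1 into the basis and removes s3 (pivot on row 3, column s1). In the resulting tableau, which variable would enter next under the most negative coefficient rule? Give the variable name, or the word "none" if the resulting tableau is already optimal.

p

Pivot element 23/11. New z-row = old z-row − (-1/11)·(row 3/(23/11)).
Updated z-row coefficients: p: -174/23, q: 0, r: 0, s1: 0, s2: 0, s3: 1/23, s4: 29/23, s5: 0.
The most negative is -174/23 in column p, so p would enter next.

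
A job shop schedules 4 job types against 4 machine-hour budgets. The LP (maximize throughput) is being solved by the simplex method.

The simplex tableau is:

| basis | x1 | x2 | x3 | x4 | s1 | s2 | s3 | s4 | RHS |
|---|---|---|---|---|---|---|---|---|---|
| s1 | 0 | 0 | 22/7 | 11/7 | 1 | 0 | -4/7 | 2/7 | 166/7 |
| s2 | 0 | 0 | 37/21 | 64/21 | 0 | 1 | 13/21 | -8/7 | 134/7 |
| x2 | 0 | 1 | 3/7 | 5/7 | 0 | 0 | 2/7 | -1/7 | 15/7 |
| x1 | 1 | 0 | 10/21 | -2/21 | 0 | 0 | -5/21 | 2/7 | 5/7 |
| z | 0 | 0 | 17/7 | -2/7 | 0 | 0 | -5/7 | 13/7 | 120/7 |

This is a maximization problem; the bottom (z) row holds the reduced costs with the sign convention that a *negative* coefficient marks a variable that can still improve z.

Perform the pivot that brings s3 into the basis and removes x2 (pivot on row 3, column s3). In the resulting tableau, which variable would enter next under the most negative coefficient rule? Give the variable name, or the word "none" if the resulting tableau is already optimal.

Pivot element 2/7. New z-row = old z-row − (-5/7)·(row 3/(2/7)).
Updated z-row coefficients: x1: 0, x2: 5/2, x3: 7/2, x4: 3/2, s1: 0, s2: 0, s3: 0, s4: 3/2.
No coefficient is strictly negative; the tableau after this pivot is optimal.

none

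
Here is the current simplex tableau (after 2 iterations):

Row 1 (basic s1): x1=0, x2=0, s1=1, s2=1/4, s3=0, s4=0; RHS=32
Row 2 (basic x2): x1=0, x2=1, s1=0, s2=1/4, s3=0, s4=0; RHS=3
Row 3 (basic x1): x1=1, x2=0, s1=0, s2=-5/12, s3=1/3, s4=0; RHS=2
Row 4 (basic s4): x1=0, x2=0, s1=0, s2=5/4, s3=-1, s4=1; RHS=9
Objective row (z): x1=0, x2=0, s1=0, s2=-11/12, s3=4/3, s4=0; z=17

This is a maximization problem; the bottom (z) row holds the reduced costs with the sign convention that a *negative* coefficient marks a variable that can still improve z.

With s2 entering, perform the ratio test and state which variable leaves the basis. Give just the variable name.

s4

Ratios: row 1 (s1): 32/(1/4) = 128; row 2 (x2): 3/(1/4) = 12; row 3 (x1): entry -5/12 ≤ 0, skip; row 4 (s4): 9/(5/4) = 36/5.
Minimum ratio 36/5 is in the s4 row, so s4 leaves.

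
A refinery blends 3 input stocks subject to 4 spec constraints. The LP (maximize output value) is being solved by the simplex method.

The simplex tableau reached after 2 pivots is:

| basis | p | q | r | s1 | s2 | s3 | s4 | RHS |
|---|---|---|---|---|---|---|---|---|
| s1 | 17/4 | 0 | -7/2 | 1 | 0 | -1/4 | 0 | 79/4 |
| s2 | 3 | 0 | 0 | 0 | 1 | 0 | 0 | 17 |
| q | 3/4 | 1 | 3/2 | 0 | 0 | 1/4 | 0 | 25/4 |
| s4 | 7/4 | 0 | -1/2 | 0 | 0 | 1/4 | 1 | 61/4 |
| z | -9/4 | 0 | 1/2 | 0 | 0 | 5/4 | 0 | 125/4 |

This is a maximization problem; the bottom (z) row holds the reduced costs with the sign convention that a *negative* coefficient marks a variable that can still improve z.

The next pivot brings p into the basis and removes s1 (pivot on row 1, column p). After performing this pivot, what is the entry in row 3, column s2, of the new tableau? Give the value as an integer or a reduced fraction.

0

Pivot element is row 1, column p: 17/4.
Normalize row 1: new (row 1, s2) = 0/(17/4) = 0.
row 3 ← row 3 − (3/4)·(new row 1): 0 − (3/4)·0 = 0.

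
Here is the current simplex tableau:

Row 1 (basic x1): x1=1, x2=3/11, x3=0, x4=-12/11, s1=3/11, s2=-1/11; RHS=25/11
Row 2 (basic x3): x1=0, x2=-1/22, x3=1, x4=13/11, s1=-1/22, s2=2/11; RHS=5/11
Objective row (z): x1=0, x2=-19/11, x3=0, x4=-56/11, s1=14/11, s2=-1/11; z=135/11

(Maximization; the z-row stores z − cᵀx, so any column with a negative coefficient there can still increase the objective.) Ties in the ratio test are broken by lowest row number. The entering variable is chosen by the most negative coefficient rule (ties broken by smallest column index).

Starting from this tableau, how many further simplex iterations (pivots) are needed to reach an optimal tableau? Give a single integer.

pivot: x4 in, x3 out → z = 185/13
pivot: x2 in, x1 out → z = 110/3
No improving column remains; optimal.

2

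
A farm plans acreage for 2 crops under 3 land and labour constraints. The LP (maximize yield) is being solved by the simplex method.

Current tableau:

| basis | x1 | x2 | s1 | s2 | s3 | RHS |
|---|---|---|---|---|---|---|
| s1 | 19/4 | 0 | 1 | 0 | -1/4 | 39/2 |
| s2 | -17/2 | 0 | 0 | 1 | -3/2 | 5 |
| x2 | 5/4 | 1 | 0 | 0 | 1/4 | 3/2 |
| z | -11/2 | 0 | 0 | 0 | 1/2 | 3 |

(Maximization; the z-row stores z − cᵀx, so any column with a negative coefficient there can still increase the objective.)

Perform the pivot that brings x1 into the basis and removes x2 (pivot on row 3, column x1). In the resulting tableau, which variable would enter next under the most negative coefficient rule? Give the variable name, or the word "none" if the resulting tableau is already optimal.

Pivot element 5/4. New z-row = old z-row − (-11/2)·(row 3/(5/4)).
Updated z-row coefficients: x1: 0, x2: 22/5, s1: 0, s2: 0, s3: 8/5.
No coefficient is strictly negative; the tableau after this pivot is optimal.

none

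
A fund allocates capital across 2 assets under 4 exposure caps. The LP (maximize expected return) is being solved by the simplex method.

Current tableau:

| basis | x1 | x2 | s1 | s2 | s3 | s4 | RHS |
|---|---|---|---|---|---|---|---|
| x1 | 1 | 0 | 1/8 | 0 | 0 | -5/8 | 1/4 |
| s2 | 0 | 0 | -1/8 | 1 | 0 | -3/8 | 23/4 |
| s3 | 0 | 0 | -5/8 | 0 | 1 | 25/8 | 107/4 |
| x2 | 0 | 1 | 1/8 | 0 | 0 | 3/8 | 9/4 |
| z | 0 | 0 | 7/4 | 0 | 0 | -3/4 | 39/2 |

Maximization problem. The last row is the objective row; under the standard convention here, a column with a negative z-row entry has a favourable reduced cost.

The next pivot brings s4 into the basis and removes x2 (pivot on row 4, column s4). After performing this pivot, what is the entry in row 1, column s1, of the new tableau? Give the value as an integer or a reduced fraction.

Pivot element is row 4, column s4: 3/8.
Normalize row 4: new (row 4, s1) = (1/8)/(3/8) = 1/3.
row 1 ← row 1 − (-5/8)·(new row 4): 1/8 − (-5/8)·(1/3) = 1/3.

1/3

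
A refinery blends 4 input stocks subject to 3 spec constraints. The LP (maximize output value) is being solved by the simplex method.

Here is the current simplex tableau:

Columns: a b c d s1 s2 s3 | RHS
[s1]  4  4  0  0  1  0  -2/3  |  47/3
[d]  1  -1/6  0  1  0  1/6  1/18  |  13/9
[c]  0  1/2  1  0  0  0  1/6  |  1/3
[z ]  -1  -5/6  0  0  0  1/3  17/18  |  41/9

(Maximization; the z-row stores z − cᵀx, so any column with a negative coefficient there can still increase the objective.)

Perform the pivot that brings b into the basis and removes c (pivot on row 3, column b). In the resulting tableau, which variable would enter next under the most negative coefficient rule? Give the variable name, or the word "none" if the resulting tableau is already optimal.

a

Pivot element 1/2. New z-row = old z-row − (-5/6)·(row 3/(1/2)).
Updated z-row coefficients: a: -1, b: 0, c: 5/3, d: 0, s1: 0, s2: 1/3, s3: 11/9.
The most negative is -1 in column a, so a would enter next.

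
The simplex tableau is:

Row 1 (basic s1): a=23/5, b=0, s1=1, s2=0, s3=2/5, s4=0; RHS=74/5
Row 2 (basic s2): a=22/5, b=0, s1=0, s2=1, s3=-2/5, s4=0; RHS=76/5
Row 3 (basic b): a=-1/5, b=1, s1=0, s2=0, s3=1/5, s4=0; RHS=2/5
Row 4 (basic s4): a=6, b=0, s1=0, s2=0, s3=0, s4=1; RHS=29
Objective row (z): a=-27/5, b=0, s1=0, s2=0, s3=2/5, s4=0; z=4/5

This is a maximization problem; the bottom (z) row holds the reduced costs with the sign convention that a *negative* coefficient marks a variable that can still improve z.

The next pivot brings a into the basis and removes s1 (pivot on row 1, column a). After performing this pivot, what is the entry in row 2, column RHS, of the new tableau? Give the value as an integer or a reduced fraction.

Pivot element is row 1, column a: 23/5.
Normalize row 1: new (row 1, RHS) = (74/5)/(23/5) = 74/23.
row 2 ← row 2 − (22/5)·(new row 1): 76/5 − (22/5)·(74/23) = 24/23.

24/23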